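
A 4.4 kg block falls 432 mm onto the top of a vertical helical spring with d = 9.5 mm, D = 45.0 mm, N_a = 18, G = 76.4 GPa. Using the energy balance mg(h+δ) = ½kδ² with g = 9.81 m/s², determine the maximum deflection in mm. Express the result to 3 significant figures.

k = Gd⁴/(8D³N_a) = (76.4×10³)(9.5⁴)/(8·45.0³·18) = 47.423 N/mm
W = mg = 4.4 × 9.81 = 43.164 N
½kδ² − Wδ − Wh = 0 → δ = (W + √(W² + 2kWh))/k
δ = (43.164 + √(1863.1 + 1.76857e+06))/47.423 = (43.164 + 1330.6)/47.423 = 28.968 mm

29.0 mm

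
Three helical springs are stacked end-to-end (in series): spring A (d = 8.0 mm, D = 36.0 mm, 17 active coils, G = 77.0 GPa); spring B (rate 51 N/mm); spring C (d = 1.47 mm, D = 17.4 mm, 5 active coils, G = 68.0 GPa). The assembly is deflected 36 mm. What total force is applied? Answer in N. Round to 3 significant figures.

51.2 N

k_A = Gd⁴/(8D³N_a) = (77.0×10³)(8.0⁴)/(8·36.0³·17) = 49.705 N/mm
k_C = Gd⁴/(8D³N_a) = (68.0×10³)(1.47⁴)/(8·17.4³·5) = 1.5069 N/mm
Series: 1/k_eq = 1/49.705 + 1/51 + 1/1.5069 = 0.70336; k_eq = 1.4217 N/mm
F = k_eq·δ = 1.4217·36 = 51.183 N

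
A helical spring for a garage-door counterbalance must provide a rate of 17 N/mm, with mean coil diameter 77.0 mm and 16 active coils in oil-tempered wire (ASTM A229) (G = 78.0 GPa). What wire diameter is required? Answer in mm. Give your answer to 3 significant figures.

d = (8D³N_a·k / G)^(1/4) = (8·77.0³·16·17 / (78.0×10³))^0.25
  = (12736)^0.25 = 10.6233 mm

10.6 mm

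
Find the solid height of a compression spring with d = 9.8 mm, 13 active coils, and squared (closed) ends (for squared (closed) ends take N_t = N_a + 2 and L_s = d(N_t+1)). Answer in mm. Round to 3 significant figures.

157 mm

squared (closed) ends: N_t = N_a + 2 = 13 + 2 = 15
L_s = d·(N_t+1) = 9.8 × 16 = 156.8 mm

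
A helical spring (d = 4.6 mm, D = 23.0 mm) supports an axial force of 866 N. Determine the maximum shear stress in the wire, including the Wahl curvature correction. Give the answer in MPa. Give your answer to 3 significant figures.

Spring index C = D/d = 23.0/4.6 = 5.0000
K_W = (4C−1)/(4C−4) + 0.615/C = 19.000/16.000 + 0.1230 = 1.3105
τ₀ = 8FD/(πd³) = 8·866·23.0/(π·4.6³) = 159344/305.79 = 521.09 MPa
τ_max = K·τ₀ = 1.3105 × 521.09 = 682.89 MPa

683 MPa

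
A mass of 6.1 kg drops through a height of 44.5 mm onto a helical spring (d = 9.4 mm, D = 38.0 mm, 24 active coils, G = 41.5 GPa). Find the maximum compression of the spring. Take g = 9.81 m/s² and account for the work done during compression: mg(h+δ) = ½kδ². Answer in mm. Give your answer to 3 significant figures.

15.2 mm

k = Gd⁴/(8D³N_a) = (41.5×10³)(9.4⁴)/(8·38.0³·24) = 30.754 N/mm
W = mg = 6.1 × 9.81 = 59.841 N
½kδ² − Wδ − Wh = 0 → δ = (W + √(W² + 2kWh))/k
δ = (59.841 + √(3580.9 + 163793))/30.754 = (59.841 + 409.11)/30.754 = 15.248 mm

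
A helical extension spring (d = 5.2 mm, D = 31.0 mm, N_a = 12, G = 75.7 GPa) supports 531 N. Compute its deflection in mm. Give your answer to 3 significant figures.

k = Gd⁴/(8D³N_a) = (75.7×10³)(5.2⁴)/(8·31.0³·12) = 19.353 N/mm
δ = F/k = 531 / 19.353 = 27.437 mm

27.4 mm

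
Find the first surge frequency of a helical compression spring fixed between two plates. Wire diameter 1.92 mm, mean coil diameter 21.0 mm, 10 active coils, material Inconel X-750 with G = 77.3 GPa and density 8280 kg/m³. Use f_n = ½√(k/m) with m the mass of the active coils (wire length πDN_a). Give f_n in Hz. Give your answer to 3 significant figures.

150 Hz

k = Gd⁴/(8D³N_a) = (77.3×10³)(1.92⁴)/(8·21.0³·10) = 1.4179 N/mm = 1417.9 N/m
Wire length L = πDN_a = π·21.0·10 = 659.73 mm
m = ρ·(πd²/4)·L = 8280 × 2.8953×10⁻⁶ m² × 0.65973 m = 0.015816 kg
f_n = ½√(k/m) = 0.5·√(1417.9/0.015816) = 0.5·√(89649) = 149.71 Hz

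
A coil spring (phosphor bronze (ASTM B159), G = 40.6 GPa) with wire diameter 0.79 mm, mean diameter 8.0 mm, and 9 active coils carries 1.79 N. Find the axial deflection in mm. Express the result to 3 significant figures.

4.17 mm

k = Gd⁴/(8D³N_a) = (40.6×10³)(0.79⁴)/(8·8.0³·9) = 0.42897 N/mm
δ = F/k = 1.79 / 0.42897 = 4.1727 mm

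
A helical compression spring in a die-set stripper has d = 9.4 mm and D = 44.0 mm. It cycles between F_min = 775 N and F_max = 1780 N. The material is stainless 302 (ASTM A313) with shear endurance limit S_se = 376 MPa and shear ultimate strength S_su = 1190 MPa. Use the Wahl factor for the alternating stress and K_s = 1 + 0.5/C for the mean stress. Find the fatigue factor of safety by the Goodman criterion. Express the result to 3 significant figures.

2.49

C = D/d = 44.0/9.4 = 4.6809; K_W = (4C−1)/(4C−4)+0.615/C = 1.3351; K_s = 1+0.5/C = 1.1068
F_a = (F_max−F_min)/2 = 502.5 N; F_m = (F_max+F_min)/2 = 1277.5 N
τ_a = K_W·8F_aD/(πd³) = 1.3351 × 67.787 = 90.505 MPa
τ_m = K_s·8F_mD/(πd³) = 1.1068 × 172.33 = 190.74 MPa
Goodman: 1/n_f = τ_a/S_se + τ_m/S_su = 90.505/376 + 190.74/1190 = 0.24071 + 0.16029 = 0.40099
n_f = 1/0.40099 = 2.494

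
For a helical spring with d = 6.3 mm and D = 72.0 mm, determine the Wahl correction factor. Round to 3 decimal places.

1.126

C = D/d = 72.0/6.3 = 11.4286
K_W = (4C−1)/(4C−4) + 0.615/C = 44.714/41.714 + 0.0538 = 1.1257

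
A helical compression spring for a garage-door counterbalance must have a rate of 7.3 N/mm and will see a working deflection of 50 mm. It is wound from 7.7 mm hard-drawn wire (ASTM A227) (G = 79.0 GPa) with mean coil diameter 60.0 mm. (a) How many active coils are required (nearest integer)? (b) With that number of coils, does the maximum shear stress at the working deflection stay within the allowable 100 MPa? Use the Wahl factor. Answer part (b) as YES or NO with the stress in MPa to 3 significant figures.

(a) 22 coils; (b) NO, τ_max = 145 MPa

N_a = Gd⁴/(8D³k) = (79.0×10³)(7.7⁴)/(8·60.0³·7.3) = 22.02 → N_a = 22
Actual rate k = Gd⁴/(8D³·22) = 7.3051 N/mm
Working load F = kδ = 7.3051·50 = 365.25 N
C = 60.0/7.7 = 7.7922; K_W = (4C−1)/(4C−4)+0.615/C = 1.1893
τ_max = K_W·8FD/(πd³) = 1.1893·122.24 = 145.39 MPa
τ_max > 100 MPa → exceeds allowable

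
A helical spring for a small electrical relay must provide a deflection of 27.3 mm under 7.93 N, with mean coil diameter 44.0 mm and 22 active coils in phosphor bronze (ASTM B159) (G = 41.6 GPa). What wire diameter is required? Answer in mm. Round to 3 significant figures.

3.20 mm

Required rate k = F/δ = 7.93/27.3 = 0.29048 N/mm
d = (8D³N_a·k / G)^(1/4) = (8·44.0³·22·0.29048 / (41.6×10³))^0.25
  = (104.69)^0.25 = 3.1987 mm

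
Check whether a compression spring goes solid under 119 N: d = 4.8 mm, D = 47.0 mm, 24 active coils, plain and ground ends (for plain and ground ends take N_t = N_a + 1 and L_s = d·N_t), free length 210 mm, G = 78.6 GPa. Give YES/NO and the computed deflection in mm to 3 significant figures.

k = Gd⁴/(8D³N_a) = (78.6×10³)(4.8⁴)/(8·47.0³·24) = 2.0931 N/mm
N_t = 25; L_s = 4.8·25 = 120 mm; δ_solid = L₀ − L_s = 210 − 120 = 90 mm
δ = F/k = 119/2.0931 = 56.853 mm
δ < δ_solid → spring does not go solid

NO, δ = 56.9 mm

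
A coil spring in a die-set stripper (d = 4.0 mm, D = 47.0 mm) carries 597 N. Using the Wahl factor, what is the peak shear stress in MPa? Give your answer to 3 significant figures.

1250 MPa

Spring index C = D/d = 47.0/4.0 = 11.7500
K_W = (4C−1)/(4C−4) + 0.615/C = 46.000/43.000 + 0.0523 = 1.1221
τ₀ = 8FD/(πd³) = 8·597·47.0/(π·4.0³) = 224472/201.06 = 1116.4 MPa
τ_max = K·τ₀ = 1.1221 × 1116.4 = 1252.8 MPa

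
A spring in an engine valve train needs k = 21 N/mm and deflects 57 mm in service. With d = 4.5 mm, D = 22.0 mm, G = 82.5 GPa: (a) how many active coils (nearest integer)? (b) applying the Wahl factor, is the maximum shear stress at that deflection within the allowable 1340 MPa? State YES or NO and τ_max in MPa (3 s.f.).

N_a = Gd⁴/(8D³k) = (82.5×10³)(4.5⁴)/(8·22.0³·21) = 18.91 → N_a = 19
Actual rate k = Gd⁴/(8D³·19) = 20.902 N/mm
Working load F = kδ = 20.902·57 = 1191.4 N
C = 22.0/4.5 = 4.8889; K_W = (4C−1)/(4C−4)+0.615/C = 1.3187
τ_max = K_W·8FD/(πd³) = 1.3187·732.47 = 965.88 MPa
τ_max ≤ 1340 MPa → acceptable

(a) 19 coils; (b) YES, τ_max = 966 MPa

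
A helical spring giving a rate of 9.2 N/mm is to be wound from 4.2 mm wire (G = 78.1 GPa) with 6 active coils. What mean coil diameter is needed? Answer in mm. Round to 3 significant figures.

D = (Gd⁴/(8N_a·k))^(1/3) = (78.1×10³·4.2⁴/(8·6·9.2))^(1/3)
  = (55032.5)^(1/3) = 38.0370 mm

38.0 mm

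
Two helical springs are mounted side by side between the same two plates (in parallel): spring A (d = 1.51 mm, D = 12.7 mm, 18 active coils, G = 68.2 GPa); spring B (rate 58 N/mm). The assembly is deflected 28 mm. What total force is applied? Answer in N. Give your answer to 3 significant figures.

1660 N

k_A = Gd⁴/(8D³N_a) = (68.2×10³)(1.51⁴)/(8·12.7³·18) = 1.202 N/mm
Parallel: k_eq = 1.202 + 58 = 59.202 N/mm
F = k_eq·δ = 59.202·28 = 1657.7 N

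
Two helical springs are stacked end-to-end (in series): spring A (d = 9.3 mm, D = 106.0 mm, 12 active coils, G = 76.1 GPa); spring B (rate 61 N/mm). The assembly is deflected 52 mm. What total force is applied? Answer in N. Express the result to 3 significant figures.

k_A = Gd⁴/(8D³N_a) = (76.1×10³)(9.3⁴)/(8·106.0³·12) = 4.9788 N/mm
Series: 1/k_eq = 1/4.9788 + 1/61 = 0.21724; k_eq = 4.6031 N/mm
F = k_eq·δ = 4.6031·52 = 239.36 N

239 N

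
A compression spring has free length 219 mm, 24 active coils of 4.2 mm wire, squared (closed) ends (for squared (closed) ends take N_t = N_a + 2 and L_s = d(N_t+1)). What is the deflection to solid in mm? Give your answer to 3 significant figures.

106 mm

N_t = 26; L_s = 4.2·27 = 113.4 mm
δ_solid = L₀ − L_s = 219 − 113.4 = 105.6 mm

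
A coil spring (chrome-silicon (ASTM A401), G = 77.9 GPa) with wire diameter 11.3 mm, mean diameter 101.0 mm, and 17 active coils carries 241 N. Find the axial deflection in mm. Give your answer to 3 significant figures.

26.6 mm

k = Gd⁴/(8D³N_a) = (77.9×10³)(11.3⁴)/(8·101.0³·17) = 9.0646 N/mm
δ = F/k = 241 / 9.0646 = 26.587 mm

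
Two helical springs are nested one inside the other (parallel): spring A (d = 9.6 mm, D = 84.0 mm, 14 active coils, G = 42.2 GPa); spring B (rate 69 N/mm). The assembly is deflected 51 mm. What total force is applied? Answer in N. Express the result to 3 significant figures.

3790 N

k_A = Gd⁴/(8D³N_a) = (42.2×10³)(9.6⁴)/(8·84.0³·14) = 5.3994 N/mm
Parallel: k_eq = 5.3994 + 69 = 74.399 N/mm
F = k_eq·δ = 74.399·51 = 3794.4 N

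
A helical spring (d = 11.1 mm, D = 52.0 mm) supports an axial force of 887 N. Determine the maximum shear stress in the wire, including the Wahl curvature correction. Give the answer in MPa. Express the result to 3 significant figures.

115 MPa

Spring index C = D/d = 52.0/11.1 = 4.6847
K_W = (4C−1)/(4C−4) + 0.615/C = 17.739/14.739 + 0.1313 = 1.3348
τ₀ = 8FD/(πd³) = 8·887·52.0/(π·11.1³) = 368992/4296.5 = 85.881 MPa
τ_max = K·τ₀ = 1.3348 × 85.881 = 114.64 MPa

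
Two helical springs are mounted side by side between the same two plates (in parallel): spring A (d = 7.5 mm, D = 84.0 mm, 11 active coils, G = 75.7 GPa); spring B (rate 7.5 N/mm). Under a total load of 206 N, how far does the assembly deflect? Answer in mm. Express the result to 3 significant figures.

k_A = Gd⁴/(8D³N_a) = (75.7×10³)(7.5⁴)/(8·84.0³·11) = 4.5922 N/mm
Parallel: k_eq = 4.5922 + 7.5 = 12.092 N/mm
δ = F/k_eq = 206/12.092 = 17.036 mm

17.0 mm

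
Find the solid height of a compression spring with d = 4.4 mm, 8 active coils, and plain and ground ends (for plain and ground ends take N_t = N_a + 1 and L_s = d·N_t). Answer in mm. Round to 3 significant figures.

39.6 mm

plain and ground ends: N_t = N_a + 1 = 8 + 1 = 9
L_s = d·N_t = 4.4 × 9 = 39.6 mm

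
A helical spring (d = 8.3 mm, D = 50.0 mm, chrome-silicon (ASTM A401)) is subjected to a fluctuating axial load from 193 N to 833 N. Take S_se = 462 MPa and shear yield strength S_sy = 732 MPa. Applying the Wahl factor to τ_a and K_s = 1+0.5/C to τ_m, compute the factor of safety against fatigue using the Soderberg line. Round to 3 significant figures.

C = D/d = 50.0/8.3 = 6.0241; K_W = (4C−1)/(4C−4)+0.615/C = 1.2514; K_s = 1+0.5/C = 1.0830
F_a = (F_max−F_min)/2 = 320 N; F_m = (F_max+F_min)/2 = 513 N
τ_a = K_W·8F_aD/(πd³) = 1.2514 × 71.257 = 89.169 MPa
τ_m = K_s·8F_mD/(πd³) = 1.0830 × 114.23 = 123.71 MPa
Soderberg: 1/n_f = τ_a/S_se + τ_m/S_sy = 89.169/462 + 123.71/732 = 0.19301 + 0.16901 = 0.36201
n_f = 1/0.36201 = 2.762

2.76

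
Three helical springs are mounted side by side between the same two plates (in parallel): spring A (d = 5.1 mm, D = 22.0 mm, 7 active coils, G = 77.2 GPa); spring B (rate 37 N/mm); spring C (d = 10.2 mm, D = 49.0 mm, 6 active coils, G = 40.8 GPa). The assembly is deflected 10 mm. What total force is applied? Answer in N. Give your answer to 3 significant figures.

2030 N

k_A = Gd⁴/(8D³N_a) = (77.2×10³)(5.1⁴)/(8·22.0³·7) = 87.587 N/mm
k_C = Gd⁴/(8D³N_a) = (40.8×10³)(10.2⁴)/(8·49.0³·6) = 78.204 N/mm
Parallel: k_eq = 87.587 + 37 + 78.204 = 202.79 N/mm
F = k_eq·δ = 202.79·10 = 2027.9 N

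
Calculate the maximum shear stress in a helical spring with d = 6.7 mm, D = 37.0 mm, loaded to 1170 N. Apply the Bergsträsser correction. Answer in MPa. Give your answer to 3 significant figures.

Spring index C = D/d = 37.0/6.7 = 5.5224
K_B = (4C+2)/(4C−3) = 24.090/19.090 = 1.2619
τ₀ = 8FD/(πd³) = 8·1170·37.0/(π·6.7³) = 346320/944.87 = 366.52 MPa
τ_max = K·τ₀ = 1.2619 × 366.52 = 462.53 MPa

463 MPa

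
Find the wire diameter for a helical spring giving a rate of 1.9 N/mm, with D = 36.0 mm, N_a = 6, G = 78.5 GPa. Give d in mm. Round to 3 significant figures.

2.71 mm

d = (8D³N_a·k / G)^(1/4) = (8·36.0³·6·1.9 / (78.5×10³))^0.25
  = (54.204)^0.25 = 2.7134 mm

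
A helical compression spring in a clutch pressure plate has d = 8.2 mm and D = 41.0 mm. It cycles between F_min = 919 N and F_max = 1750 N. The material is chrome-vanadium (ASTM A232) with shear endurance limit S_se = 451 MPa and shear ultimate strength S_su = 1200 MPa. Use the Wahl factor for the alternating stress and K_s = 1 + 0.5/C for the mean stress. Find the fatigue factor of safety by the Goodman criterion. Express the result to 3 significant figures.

2.17

C = D/d = 41.0/8.2 = 5.0000; K_W = (4C−1)/(4C−4)+0.615/C = 1.3105; K_s = 1+0.5/C = 1.1000
F_a = (F_max−F_min)/2 = 415.5 N; F_m = (F_max+F_min)/2 = 1334.5 N
τ_a = K_W·8F_aD/(πd³) = 1.3105 × 78.678 = 103.11 MPa
τ_m = K_s·8F_mD/(πd³) = 1.1000 × 252.7 = 277.97 MPa
Goodman: 1/n_f = τ_a/S_se + τ_m/S_su = 103.11/451 + 277.97/1200 = 0.22862 + 0.23164 = 0.46026
n_f = 1/0.46026 = 2.173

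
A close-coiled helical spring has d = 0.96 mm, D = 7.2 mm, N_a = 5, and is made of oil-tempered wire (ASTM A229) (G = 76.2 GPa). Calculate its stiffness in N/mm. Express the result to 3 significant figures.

4.33 N/mm

k = Gd⁴/(8D³N_a) = (76.2×10³ × 0.96⁴) / (8 × 7.2³ × 5)
  = 64720.2 / 14929.9 = 4.3349 N/mm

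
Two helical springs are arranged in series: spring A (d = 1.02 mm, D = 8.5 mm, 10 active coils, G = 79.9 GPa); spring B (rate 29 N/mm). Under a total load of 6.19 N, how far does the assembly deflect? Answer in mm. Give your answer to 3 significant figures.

3.73 mm

k_A = Gd⁴/(8D³N_a) = (79.9×10³)(1.02⁴)/(8·8.5³·10) = 1.7604 N/mm
Series: 1/k_eq = 1/1.7604 + 1/29 = 0.60255; k_eq = 1.6596 N/mm
δ = F/k_eq = 6.19/1.6596 = 3.7298 mm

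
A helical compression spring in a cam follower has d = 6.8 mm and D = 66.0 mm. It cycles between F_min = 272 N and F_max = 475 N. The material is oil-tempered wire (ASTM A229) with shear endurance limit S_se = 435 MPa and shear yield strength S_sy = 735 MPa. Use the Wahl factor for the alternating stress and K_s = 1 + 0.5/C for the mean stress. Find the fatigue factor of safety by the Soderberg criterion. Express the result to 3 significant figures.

C = D/d = 66.0/6.8 = 9.7059; K_W = (4C−1)/(4C−4)+0.615/C = 1.1495; K_s = 1+0.5/C = 1.0515
F_a = (F_max−F_min)/2 = 101.5 N; F_m = (F_max+F_min)/2 = 373.5 N
τ_a = K_W·8F_aD/(πd³) = 1.1495 × 54.253 = 62.364 MPa
τ_m = K_s·8F_mD/(πd³) = 1.0515 × 199.64 = 209.92 MPa
Soderberg: 1/n_f = τ_a/S_se + τ_m/S_sy = 62.364/435 + 209.92/735 = 0.14337 + 0.28561 = 0.42898
n_f = 1/0.42898 = 2.331

2.33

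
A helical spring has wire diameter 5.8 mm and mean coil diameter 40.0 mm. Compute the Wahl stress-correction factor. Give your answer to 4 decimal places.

1.2164

C = D/d = 40.0/5.8 = 6.8966
K_W = (4C−1)/(4C−4) + 0.615/C = 26.586/23.586 + 0.0892 = 1.2164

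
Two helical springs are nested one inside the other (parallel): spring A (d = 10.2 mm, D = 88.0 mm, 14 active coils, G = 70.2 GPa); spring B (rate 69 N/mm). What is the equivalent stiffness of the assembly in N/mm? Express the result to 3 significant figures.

k_A = Gd⁴/(8D³N_a) = (70.2×10³)(10.2⁴)/(8·88.0³·14) = 9.9557 N/mm
Parallel: k_eq = 9.9557 + 69 = 78.956 N/mm

79.0 N/mm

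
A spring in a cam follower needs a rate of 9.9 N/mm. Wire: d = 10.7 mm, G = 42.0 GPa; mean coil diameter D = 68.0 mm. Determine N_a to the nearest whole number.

N_a = Gd⁴/(8D³k) = (42.0×10³ × 10.7⁴)/(8 × 68.0³ × 9.9)
    = 5.50534e+08 / 2.4903e+07 = 22.11 → 22 coils

22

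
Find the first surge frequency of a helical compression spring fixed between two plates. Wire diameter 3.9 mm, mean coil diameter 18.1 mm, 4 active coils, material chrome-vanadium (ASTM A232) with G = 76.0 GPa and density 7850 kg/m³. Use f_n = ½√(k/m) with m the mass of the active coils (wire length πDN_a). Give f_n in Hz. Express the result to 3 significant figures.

1040 Hz

k = Gd⁴/(8D³N_a) = (76.0×10³)(3.9⁴)/(8·18.1³·4) = 92.659 N/mm = 92659 N/m
Wire length L = πDN_a = π·18.1·4 = 227.45 mm
m = ρ·(πd²/4)·L = 7850 × 11.946×10⁻⁶ m² × 0.22745 m = 0.021329 kg
f_n = ½√(k/m) = 0.5·√(92659/0.021329) = 0.5·√(4.3442e+06) = 1042.1 Hz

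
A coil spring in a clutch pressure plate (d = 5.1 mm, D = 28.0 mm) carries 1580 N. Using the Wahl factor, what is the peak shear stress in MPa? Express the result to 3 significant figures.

Spring index C = D/d = 28.0/5.1 = 5.4902
K_W = (4C−1)/(4C−4) + 0.615/C = 20.961/17.961 + 0.1120 = 1.2790
τ₀ = 8FD/(πd³) = 8·1580·28.0/(π·5.1³) = 353920/416.74 = 849.27 MPa
τ_max = K·τ₀ = 1.2790 × 849.27 = 1086.3 MPa

1090 MPa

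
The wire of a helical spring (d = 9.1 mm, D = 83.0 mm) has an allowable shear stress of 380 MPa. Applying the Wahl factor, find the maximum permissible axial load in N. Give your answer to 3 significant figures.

C = D/d = 83.0/9.1 = 9.1209
K_W = (4C−1)/(4C−4) + 0.615/C = 35.484/32.484 + 0.0674 = 1.1598
τ_max = K·8FD/(πd³) → F_max = τ_allow·πd³/(8DK)
F_max = 380·π·9.1³/(8·83.0·1.1598) = 8.9962e+05/770.1 = 1168.2 N

1170 N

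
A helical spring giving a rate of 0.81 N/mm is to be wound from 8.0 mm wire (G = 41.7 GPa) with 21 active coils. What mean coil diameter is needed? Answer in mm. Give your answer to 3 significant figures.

108 mm

D = (Gd⁴/(8N_a·k))^(1/3) = (41.7×10³·8.0⁴/(8·21·0.81))^(1/3)
  = (1.25517e+06)^(1/3) = 107.8700 mm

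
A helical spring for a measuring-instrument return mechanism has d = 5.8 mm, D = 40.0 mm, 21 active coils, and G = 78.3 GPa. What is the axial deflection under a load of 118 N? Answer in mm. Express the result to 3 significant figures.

14.3 mm

k = Gd⁴/(8D³N_a) = (78.3×10³)(5.8⁴)/(8·40.0³·21) = 8.2411 N/mm
δ = F/k = 118 / 8.2411 = 14.319 mm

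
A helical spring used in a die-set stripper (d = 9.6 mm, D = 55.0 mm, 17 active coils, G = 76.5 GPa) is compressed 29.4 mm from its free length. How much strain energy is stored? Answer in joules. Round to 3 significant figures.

k = Gd⁴/(8D³N_a) = (76.5×10³)(9.6⁴)/(8·55.0³·17) = 28.716 N/mm
U = ½kδ² = 0.5 × 28.716 × 29.4² = 12410 N·mm = 12.41 J

12.4 J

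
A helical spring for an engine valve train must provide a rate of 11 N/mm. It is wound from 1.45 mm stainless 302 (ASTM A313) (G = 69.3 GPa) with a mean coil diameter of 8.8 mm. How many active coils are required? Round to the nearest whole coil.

N_a = Gd⁴/(8D³k) = (69.3×10³ × 1.45⁴)/(8 × 8.8³ × 11)
    = 306341 / 59969.5 = 5.108 → 5 coils

5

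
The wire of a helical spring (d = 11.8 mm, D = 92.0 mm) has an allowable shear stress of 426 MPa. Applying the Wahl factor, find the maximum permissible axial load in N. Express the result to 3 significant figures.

2510 N

C = D/d = 92.0/11.8 = 7.7966
K_W = (4C−1)/(4C−4) + 0.615/C = 30.186/27.186 + 0.0789 = 1.1892
τ_max = K·8FD/(πd³) → F_max = τ_allow·πd³/(8DK)
F_max = 426·π·11.8³/(8·92.0·1.1892) = 2.1989e+06/875.27 = 2512.2 N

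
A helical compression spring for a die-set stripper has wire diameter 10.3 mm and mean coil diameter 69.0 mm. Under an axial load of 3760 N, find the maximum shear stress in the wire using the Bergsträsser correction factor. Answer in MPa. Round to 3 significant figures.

Spring index C = D/d = 69.0/10.3 = 6.6990
K_B = (4C+2)/(4C−3) = 28.796/23.796 = 1.2101
τ₀ = 8FD/(πd³) = 8·3760·69.0/(π·10.3³) = 2.07552e+06/3432.9 = 604.6 MPa
τ_max = K·τ₀ = 1.2101 × 604.6 = 731.63 MPa

732 MPa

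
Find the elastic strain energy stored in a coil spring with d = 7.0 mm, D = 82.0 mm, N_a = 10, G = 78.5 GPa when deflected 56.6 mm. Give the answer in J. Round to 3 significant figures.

k = Gd⁴/(8D³N_a) = (78.5×10³)(7.0⁴)/(8·82.0³·10) = 4.273 N/mm
U = ½kδ² = 0.5 × 4.273 × 56.6² = 6844.4 N·mm = 6.8444 J

6.84 J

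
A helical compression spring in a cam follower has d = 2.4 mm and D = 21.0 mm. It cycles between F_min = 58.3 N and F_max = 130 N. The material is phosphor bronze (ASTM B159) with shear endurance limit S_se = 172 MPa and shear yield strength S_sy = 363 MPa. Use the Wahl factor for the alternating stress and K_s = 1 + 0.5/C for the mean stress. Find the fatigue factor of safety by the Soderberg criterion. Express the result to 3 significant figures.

C = D/d = 21.0/2.4 = 8.7500; K_W = (4C−1)/(4C−4)+0.615/C = 1.1671; K_s = 1+0.5/C = 1.0571
F_a = (F_max−F_min)/2 = 35.85 N; F_m = (F_max+F_min)/2 = 94.15 N
τ_a = K_W·8F_aD/(πd³) = 1.1671 × 138.68 = 161.85 MPa
τ_m = K_s·8F_mD/(πd³) = 1.0571 × 364.21 = 385.02 MPa
Soderberg: 1/n_f = τ_a/S_se + τ_m/S_sy = 161.85/172 + 385.02/363 = 0.94098 + 1.06065 = 2.0016
n_f = 1/2.0016 = 0.4996

0.500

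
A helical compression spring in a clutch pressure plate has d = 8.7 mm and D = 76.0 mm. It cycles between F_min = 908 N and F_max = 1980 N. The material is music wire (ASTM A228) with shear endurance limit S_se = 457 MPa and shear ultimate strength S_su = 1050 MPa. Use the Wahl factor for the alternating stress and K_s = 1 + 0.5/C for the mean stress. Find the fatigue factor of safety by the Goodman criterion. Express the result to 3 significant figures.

C = D/d = 76.0/8.7 = 8.7356; K_W = (4C−1)/(4C−4)+0.615/C = 1.1674; K_s = 1+0.5/C = 1.0572
F_a = (F_max−F_min)/2 = 536 N; F_m = (F_max+F_min)/2 = 1444 N
τ_a = K_W·8F_aD/(πd³) = 1.1674 × 157.53 = 183.89 MPa
τ_m = K_s·8F_mD/(πd³) = 1.0572 × 424.39 = 448.68 MPa
Goodman: 1/n_f = τ_a/S_se + τ_m/S_su = 183.89/457 + 448.68/1050 = 0.40239 + 0.42731 = 0.8297
n_f = 1/0.8297 = 1.205

1.21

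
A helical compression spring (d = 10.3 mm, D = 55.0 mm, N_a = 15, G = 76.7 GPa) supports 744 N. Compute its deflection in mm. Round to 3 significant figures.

17.2 mm

k = Gd⁴/(8D³N_a) = (76.7×10³)(10.3⁴)/(8·55.0³·15) = 43.239 N/mm
δ = F/k = 744 / 43.239 = 17.207 mm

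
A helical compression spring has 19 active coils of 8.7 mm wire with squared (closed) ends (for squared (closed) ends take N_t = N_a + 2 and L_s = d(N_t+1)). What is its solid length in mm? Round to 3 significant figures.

191 mm

squared (closed) ends: N_t = N_a + 2 = 19 + 2 = 21
L_s = d·(N_t+1) = 8.7 × 22 = 191.4 mm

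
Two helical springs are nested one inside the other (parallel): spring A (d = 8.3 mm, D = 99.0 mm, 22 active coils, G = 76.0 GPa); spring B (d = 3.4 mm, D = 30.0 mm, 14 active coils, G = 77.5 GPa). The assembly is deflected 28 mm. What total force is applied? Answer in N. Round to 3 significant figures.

155 N

k_A = Gd⁴/(8D³N_a) = (76.0×10³)(8.3⁴)/(8·99.0³·22) = 2.1121 N/mm
k_B = Gd⁴/(8D³N_a) = (77.5×10³)(3.4⁴)/(8·30.0³·14) = 3.4248 N/mm
Parallel: k_eq = 2.1121 + 3.4248 = 5.5369 N/mm
F = k_eq·δ = 5.5369·28 = 155.03 N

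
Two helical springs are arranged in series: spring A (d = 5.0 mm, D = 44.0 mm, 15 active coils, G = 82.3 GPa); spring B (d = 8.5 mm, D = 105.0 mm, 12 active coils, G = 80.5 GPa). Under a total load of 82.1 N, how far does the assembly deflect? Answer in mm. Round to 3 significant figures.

38.0 mm

k_A = Gd⁴/(8D³N_a) = (82.3×10³)(5.0⁴)/(8·44.0³·15) = 5.032 N/mm
k_B = Gd⁴/(8D³N_a) = (80.5×10³)(8.5⁴)/(8·105.0³·12) = 3.7812 N/mm
Series: 1/k_eq = 1/5.032 + 1/3.7812 = 0.46319; k_eq = 2.1589 N/mm
δ = F/k_eq = 82.1/2.1589 = 38.028 mm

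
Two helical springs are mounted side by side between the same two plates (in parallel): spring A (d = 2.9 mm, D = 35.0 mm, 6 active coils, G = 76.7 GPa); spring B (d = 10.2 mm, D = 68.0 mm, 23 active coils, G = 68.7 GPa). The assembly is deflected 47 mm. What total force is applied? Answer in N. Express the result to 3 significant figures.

728 N

k_A = Gd⁴/(8D³N_a) = (76.7×10³)(2.9⁴)/(8·35.0³·6) = 2.636 N/mm
k_B = Gd⁴/(8D³N_a) = (68.7×10³)(10.2⁴)/(8·68.0³·23) = 12.853 N/mm
Parallel: k_eq = 2.636 + 12.853 = 15.489 N/mm
F = k_eq·δ = 15.489·47 = 727.99 N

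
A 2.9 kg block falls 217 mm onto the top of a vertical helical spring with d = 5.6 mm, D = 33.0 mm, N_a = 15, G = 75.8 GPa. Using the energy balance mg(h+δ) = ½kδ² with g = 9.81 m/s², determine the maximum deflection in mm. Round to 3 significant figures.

28.4 mm

k = Gd⁴/(8D³N_a) = (75.8×10³)(5.6⁴)/(8·33.0³·15) = 17.286 N/mm
W = mg = 2.9 × 9.81 = 28.449 N
½kδ² − Wδ − Wh = 0 → δ = (W + √(W² + 2kWh))/k
δ = (28.449 + √(809.35 + 213430))/17.286 = (28.449 + 462.86)/17.286 = 28.422 mm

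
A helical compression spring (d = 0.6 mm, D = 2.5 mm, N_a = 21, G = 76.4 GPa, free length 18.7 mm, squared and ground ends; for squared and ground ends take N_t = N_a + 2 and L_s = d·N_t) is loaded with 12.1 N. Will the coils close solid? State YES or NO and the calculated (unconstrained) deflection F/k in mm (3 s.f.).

k = Gd⁴/(8D³N_a) = (76.4×10³)(0.6⁴)/(8·2.5³·21) = 3.772 N/mm
N_t = 23; L_s = 0.6·23 = 13.8 mm; δ_solid = L₀ − L_s = 18.7 − 13.8 = 4.9 mm
δ = F/k = 12.1/3.772 = 3.2079 mm
δ < δ_solid → spring does not go solid

NO, δ = 3.21 mm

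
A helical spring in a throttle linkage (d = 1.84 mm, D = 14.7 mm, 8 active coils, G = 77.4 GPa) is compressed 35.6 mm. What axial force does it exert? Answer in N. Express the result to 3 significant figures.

k = Gd⁴/(8D³N_a) = (77.4×10³)(1.84⁴)/(8·14.7³·8) = 4.364 N/mm
F = k·δ = 4.364 × 35.6 = 155.36 N

155 N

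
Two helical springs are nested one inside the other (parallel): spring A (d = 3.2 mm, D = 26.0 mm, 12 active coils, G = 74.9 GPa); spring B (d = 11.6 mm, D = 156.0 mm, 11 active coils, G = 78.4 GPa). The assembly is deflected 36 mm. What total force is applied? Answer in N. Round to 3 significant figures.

321 N

k_A = Gd⁴/(8D³N_a) = (74.9×10³)(3.2⁴)/(8·26.0³·12) = 4.6547 N/mm
k_B = Gd⁴/(8D³N_a) = (78.4×10³)(11.6⁴)/(8·156.0³·11) = 4.249 N/mm
Parallel: k_eq = 4.6547 + 4.249 = 8.9037 N/mm
F = k_eq·δ = 8.9037·36 = 320.53 N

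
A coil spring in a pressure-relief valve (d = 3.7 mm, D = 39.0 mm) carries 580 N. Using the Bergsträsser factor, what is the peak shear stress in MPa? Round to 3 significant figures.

Spring index C = D/d = 39.0/3.7 = 10.5405
K_B = (4C+2)/(4C−3) = 44.162/39.162 = 1.1277
τ₀ = 8FD/(πd³) = 8·580·39.0/(π·3.7³) = 180960/159.13 = 1137.2 MPa
τ_max = K·τ₀ = 1.1277 × 1137.2 = 1282.4 MPa

1280 MPa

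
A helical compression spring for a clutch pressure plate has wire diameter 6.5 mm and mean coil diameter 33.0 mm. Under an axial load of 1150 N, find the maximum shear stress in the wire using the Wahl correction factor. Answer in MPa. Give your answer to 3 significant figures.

459 MPa

Spring index C = D/d = 33.0/6.5 = 5.0769
K_W = (4C−1)/(4C−4) + 0.615/C = 19.308/16.308 + 0.1211 = 1.3051
τ₀ = 8FD/(πd³) = 8·1150·33.0/(π·6.5³) = 303600/862.76 = 351.89 MPa
τ_max = K·τ₀ = 1.3051 × 351.89 = 459.26 MPa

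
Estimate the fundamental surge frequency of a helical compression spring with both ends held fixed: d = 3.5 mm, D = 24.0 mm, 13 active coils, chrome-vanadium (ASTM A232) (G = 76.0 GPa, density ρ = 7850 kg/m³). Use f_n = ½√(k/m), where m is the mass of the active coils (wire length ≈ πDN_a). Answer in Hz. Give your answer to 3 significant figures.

164 Hz

k = Gd⁴/(8D³N_a) = (76.0×10³)(3.5⁴)/(8·24.0³·13) = 7.9327 N/mm = 7932.7 N/m
Wire length L = πDN_a = π·24.0·13 = 980.18 mm
m = ρ·(πd²/4)·L = 7850 × 9.6211×10⁻⁶ m² × 0.98018 m = 0.074029 kg
f_n = ½√(k/m) = 0.5·√(7932.7/0.074029) = 0.5·√(1.0716e+05) = 163.67 Hz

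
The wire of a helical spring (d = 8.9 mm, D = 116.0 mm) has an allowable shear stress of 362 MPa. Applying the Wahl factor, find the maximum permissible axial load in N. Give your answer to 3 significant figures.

C = D/d = 116.0/8.9 = 13.0337
K_W = (4C−1)/(4C−4) + 0.615/C = 51.135/48.135 + 0.0472 = 1.1095
τ_max = K·8FD/(πd³) → F_max = τ_allow·πd³/(8DK)
F_max = 362·π·8.9³/(8·116.0·1.1095) = 8.0173e+05/1029.6 = 778.66 N

779 N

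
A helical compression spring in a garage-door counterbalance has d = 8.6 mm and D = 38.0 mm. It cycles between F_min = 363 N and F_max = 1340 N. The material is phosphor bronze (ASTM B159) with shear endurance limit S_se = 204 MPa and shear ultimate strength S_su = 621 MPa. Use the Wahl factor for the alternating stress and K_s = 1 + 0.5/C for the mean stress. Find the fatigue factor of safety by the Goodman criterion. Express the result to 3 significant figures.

1.38

C = D/d = 38.0/8.6 = 4.4186; K_W = (4C−1)/(4C−4)+0.615/C = 1.3586; K_s = 1+0.5/C = 1.1132
F_a = (F_max−F_min)/2 = 488.5 N; F_m = (F_max+F_min)/2 = 851.5 N
τ_a = K_W·8F_aD/(πd³) = 1.3586 × 74.318 = 100.97 MPa
τ_m = K_s·8F_mD/(πd³) = 1.1132 × 129.54 = 144.2 MPa
Goodman: 1/n_f = τ_a/S_se + τ_m/S_su = 100.97/204 + 144.2/621 = 0.49493 + 0.23221 = 0.72714
n_f = 1/0.72714 = 1.375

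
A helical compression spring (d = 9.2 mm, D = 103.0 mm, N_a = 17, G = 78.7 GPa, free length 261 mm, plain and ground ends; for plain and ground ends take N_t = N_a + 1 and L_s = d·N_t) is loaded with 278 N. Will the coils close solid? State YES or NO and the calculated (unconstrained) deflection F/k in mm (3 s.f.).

NO, δ = 73.3 mm

k = Gd⁴/(8D³N_a) = (78.7×10³)(9.2⁴)/(8·103.0³·17) = 3.7938 N/mm
N_t = 18; L_s = 9.2·18 = 165.6 mm; δ_solid = L₀ − L_s = 261 − 165.6 = 95.4 mm
δ = F/k = 278/3.7938 = 73.277 mm
δ < δ_solid → spring does not go solid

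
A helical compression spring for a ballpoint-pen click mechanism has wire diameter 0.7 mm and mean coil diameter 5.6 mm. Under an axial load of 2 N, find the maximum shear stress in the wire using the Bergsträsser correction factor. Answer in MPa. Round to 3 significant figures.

Spring index C = D/d = 5.6/0.7 = 8.0000
K_B = (4C+2)/(4C−3) = 34.000/29.000 = 1.1724
τ₀ = 8FD/(πd³) = 8·2·5.6/(π·0.7³) = 89.6/1.0776 = 83.15 MPa
τ_max = K·τ₀ = 1.1724 × 83.15 = 97.487 MPa

97.5 MPa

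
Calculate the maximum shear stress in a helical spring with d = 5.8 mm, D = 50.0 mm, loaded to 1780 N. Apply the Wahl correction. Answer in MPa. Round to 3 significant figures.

Spring index C = D/d = 50.0/5.8 = 8.6207
K_W = (4C−1)/(4C−4) + 0.615/C = 33.483/30.483 + 0.0713 = 1.1698
τ₀ = 8FD/(πd³) = 8·1780·50.0/(π·5.8³) = 712000/612.96 = 1161.6 MPa
τ_max = K·τ₀ = 1.1698 × 1161.6 = 1358.8 MPa

1360 MPa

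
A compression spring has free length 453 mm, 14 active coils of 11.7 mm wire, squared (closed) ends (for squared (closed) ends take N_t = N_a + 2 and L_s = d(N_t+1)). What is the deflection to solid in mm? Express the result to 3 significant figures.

254 mm

N_t = 16; L_s = 11.7·17 = 198.9 mm
δ_solid = L₀ − L_s = 453 − 198.9 = 254.1 mm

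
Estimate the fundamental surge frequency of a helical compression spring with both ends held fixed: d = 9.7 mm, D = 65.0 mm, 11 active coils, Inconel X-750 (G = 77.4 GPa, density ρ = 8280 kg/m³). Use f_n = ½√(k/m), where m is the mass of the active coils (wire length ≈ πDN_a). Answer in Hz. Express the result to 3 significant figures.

k = Gd⁴/(8D³N_a) = (77.4×10³)(9.7⁴)/(8·65.0³·11) = 28.353 N/mm = 28353 N/m
Wire length L = πDN_a = π·65.0·11 = 2246.2 mm
m = ρ·(πd²/4)·L = 8280 × 73.898×10⁻⁶ m² × 2.2462 m = 1.3744 kg
f_n = ½√(k/m) = 0.5·√(28353/1.3744) = 0.5·√(20629) = 71.815 Hz

71.8 Hz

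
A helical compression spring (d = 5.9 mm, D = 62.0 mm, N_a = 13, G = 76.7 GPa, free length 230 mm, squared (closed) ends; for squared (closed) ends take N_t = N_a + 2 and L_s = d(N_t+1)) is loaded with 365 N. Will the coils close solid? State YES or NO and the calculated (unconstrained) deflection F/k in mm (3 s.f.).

NO, δ = 97.3 mm

k = Gd⁴/(8D³N_a) = (76.7×10³)(5.9⁴)/(8·62.0³·13) = 3.7497 N/mm
N_t = 15; L_s = 5.9·16 = 94.4 mm; δ_solid = L₀ − L_s = 230 − 94.4 = 135.6 mm
δ = F/k = 365/3.7497 = 97.341 mm
δ < δ_solid → spring does not go solid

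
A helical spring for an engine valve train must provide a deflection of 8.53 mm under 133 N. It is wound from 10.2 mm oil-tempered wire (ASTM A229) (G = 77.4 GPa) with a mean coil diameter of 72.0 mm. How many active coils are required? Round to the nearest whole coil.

Required rate k = F/δ = 133/8.53 = 15.592 N/mm
N_a = Gd⁴/(8D³k) = (77.4×10³ × 10.2⁴)/(8 × 72.0³ × 15.592)
    = 8.37802e+08 / 4.65575e+07 = 17.99 → 18 coils

18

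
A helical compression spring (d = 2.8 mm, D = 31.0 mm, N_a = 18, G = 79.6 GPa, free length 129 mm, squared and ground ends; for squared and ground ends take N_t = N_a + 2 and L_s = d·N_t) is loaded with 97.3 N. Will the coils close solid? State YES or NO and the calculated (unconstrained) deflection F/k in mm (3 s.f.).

YES, δ = 85.3 mm

k = Gd⁴/(8D³N_a) = (79.6×10³)(2.8⁴)/(8·31.0³·18) = 1.1405 N/mm
N_t = 20; L_s = 2.8·20 = 56 mm; δ_solid = L₀ − L_s = 129 − 56 = 73 mm
δ = F/k = 97.3/1.1405 = 85.313 mm
δ ≥ δ_solid → spring goes solid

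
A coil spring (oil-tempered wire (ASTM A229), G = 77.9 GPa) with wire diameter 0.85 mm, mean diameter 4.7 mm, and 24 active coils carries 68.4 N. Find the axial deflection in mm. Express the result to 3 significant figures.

k = Gd⁴/(8D³N_a) = (77.9×10³)(0.85⁴)/(8·4.7³·24) = 2.0399 N/mm
δ = F/k = 68.4 / 2.0399 = 33.53 mm

33.5 mm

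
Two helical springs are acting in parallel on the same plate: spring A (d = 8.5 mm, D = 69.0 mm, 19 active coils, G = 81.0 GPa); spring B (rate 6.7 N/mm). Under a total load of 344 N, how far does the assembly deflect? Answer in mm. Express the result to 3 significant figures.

22.7 mm

k_A = Gd⁴/(8D³N_a) = (81.0×10³)(8.5⁴)/(8·69.0³·19) = 8.4678 N/mm
Parallel: k_eq = 8.4678 + 6.7 = 15.168 N/mm
δ = F/k_eq = 344/15.168 = 22.68 mm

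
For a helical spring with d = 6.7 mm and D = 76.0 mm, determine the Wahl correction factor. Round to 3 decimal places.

C = D/d = 76.0/6.7 = 11.3433
K_W = (4C−1)/(4C−4) + 0.615/C = 44.373/41.373 + 0.0542 = 1.1267

1.127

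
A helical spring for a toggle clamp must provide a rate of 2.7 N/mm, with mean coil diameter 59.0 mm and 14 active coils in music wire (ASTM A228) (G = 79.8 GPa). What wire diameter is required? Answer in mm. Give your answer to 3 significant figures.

5.28 mm

d = (8D³N_a·k / G)^(1/4) = (8·59.0³·14·2.7 / (79.8×10³))^0.25
  = (778.28)^0.25 = 5.2818 mm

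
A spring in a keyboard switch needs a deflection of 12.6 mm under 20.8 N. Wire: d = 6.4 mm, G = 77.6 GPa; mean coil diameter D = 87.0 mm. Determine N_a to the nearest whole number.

Required rate k = F/δ = 20.8/12.6 = 1.6508 N/mm
N_a = Gd⁴/(8D³k) = (77.6×10³ × 6.4⁴)/(8 × 87.0³ × 1.6508)
    = 1.30191e+08 / 8.69642e+06 = 14.97 → 15 coils

15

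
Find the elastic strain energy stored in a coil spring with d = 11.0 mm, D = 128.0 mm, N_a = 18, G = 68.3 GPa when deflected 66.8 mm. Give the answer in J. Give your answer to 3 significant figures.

7.39 J

k = Gd⁴/(8D³N_a) = (68.3×10³)(11.0⁴)/(8·128.0³·18) = 3.3113 N/mm
U = ½kδ² = 0.5 × 3.3113 × 66.8² = 7387.9 N·mm = 7.3879 J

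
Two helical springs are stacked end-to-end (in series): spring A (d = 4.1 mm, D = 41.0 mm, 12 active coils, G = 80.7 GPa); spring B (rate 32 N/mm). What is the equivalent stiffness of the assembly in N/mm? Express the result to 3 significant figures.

3.11 N/mm

k_A = Gd⁴/(8D³N_a) = (80.7×10³)(4.1⁴)/(8·41.0³·12) = 3.4466 N/mm
Series: 1/k_eq = 1/3.4466 + 1/32 = 0.32139; k_eq = 3.1114 N/mm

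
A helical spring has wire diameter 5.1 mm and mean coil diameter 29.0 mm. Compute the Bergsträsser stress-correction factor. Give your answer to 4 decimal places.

1.2532

C = D/d = 29.0/5.1 = 5.6863
K_B = (4C+2)/(4C−3) = 24.745/19.745 = 1.2532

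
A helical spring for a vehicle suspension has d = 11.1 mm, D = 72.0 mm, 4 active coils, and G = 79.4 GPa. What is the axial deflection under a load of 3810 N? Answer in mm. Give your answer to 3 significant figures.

k = Gd⁴/(8D³N_a) = (79.4×10³)(11.1⁴)/(8·72.0³·4) = 100.92 N/mm
δ = F/k = 3810 / 100.92 = 37.754 mm

37.8 mm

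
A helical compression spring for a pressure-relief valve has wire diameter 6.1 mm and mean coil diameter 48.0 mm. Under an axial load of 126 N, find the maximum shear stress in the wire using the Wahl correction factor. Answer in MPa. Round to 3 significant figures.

Spring index C = D/d = 48.0/6.1 = 7.8689
K_W = (4C−1)/(4C−4) + 0.615/C = 30.475/27.475 + 0.0782 = 1.1873
τ₀ = 8FD/(πd³) = 8·126·48.0/(π·6.1³) = 48384/713.08 = 67.852 MPa
τ_max = K·τ₀ = 1.1873 × 67.852 = 80.564 MPa

80.6 MPa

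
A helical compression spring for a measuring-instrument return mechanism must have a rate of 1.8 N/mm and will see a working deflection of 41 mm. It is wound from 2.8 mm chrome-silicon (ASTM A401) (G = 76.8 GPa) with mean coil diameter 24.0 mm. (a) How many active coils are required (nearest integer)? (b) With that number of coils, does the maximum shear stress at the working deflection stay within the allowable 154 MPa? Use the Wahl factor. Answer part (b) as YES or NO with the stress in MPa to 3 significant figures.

(a) 24 coils; (b) NO, τ_max = 238 MPa

N_a = Gd⁴/(8D³k) = (76.8×10³)(2.8⁴)/(8·24.0³·1.8) = 23.71 → N_a = 24
Actual rate k = Gd⁴/(8D³·24) = 1.7785 N/mm
Working load F = kδ = 1.7785·41 = 72.919 N
C = 24.0/2.8 = 8.5714; K_W = (4C−1)/(4C−4)+0.615/C = 1.1708
τ_max = K_W·8FD/(πd³) = 1.1708·203.01 = 237.69 MPa
τ_max > 154 MPa → exceeds allowable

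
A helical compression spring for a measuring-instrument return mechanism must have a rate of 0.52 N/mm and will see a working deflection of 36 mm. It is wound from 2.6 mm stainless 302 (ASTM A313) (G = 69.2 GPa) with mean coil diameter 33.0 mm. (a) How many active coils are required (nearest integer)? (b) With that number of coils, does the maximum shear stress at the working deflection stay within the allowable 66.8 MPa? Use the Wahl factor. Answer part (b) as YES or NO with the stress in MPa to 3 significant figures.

N_a = Gd⁴/(8D³k) = (69.2×10³)(2.6⁴)/(8·33.0³·0.52) = 21.15 → N_a = 21
Actual rate k = Gd⁴/(8D³·21) = 0.52378 N/mm
Working load F = kδ = 0.52378·36 = 18.856 N
C = 33.0/2.6 = 12.6923; K_W = (4C−1)/(4C−4)+0.615/C = 1.1126
τ_max = K_W·8FD/(πd³) = 1.1126·90.154 = 100.31 MPa
τ_max > 66.8 MPa → exceeds allowable

(a) 21 coils; (b) NO, τ_max = 100 MPa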